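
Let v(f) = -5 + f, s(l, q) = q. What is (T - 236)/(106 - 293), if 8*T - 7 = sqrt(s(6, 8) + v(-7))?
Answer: 171/136 - I/748 ≈ 1.2574 - 0.0013369*I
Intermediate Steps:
T = 7/8 + I/4 (T = 7/8 + sqrt(8 + (-5 - 7))/8 = 7/8 + sqrt(8 - 12)/8 = 7/8 + sqrt(-4)/8 = 7/8 + (2*I)/8 = 7/8 + I/4 ≈ 0.875 + 0.25*I)
(T - 236)/(106 - 293) = ((7/8 + I/4) - 236)/(106 - 293) = (-1881/8 + I/4)/(-187) = (-1881/8 + I/4)*(-1/187) = 171/136 - I/748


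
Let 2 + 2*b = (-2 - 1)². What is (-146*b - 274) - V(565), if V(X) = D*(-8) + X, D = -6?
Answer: -1398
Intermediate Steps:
b = 7/2 (b = -1 + (-2 - 1)²/2 = -1 + (½)*(-3)² = -1 + (½)*9 = -1 + 9/2 = 7/2 ≈ 3.5000)
V(X) = 48 + X (V(X) = -6*(-8) + X = 48 + X)
(-146*b - 274) - V(565) = (-146*7/2 - 274) - (48 + 565) = (-511 - 274) - 1*613 = -785 - 613 = -1398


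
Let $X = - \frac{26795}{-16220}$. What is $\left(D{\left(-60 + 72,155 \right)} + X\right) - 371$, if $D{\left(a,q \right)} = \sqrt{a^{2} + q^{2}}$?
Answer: $- \frac{1198165}{3244} + \sqrt{24169} \approx -213.88$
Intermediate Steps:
$X = \frac{5359}{3244}$ ($X = \left(-26795\right) \left(- \frac{1}{16220}\right) = \frac{5359}{3244} \approx 1.652$)
$\left(D{\left(-60 + 72,155 \right)} + X\right) - 371 = \left(\sqrt{\left(-60 + 72\right)^{2} + 155^{2}} + \frac{5359}{3244}\right) - 371 = \left(\sqrt{12^{2} + 24025} + \frac{5359}{3244}\right) - 371 = \left(\sqrt{144 + 24025} + \frac{5359}{3244}\right) - 371 = \left(\sqrt{24169} + \frac{5359}{3244}\right) - 371 = \left(\frac{5359}{3244} + \sqrt{24169}\right) - 371 = - \frac{1198165}{3244} + \sqrt{24169}$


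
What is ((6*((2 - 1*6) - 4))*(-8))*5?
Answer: 1920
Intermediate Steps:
((6*((2 - 1*6) - 4))*(-8))*5 = ((6*((2 - 6) - 4))*(-8))*5 = ((6*(-4 - 4))*(-8))*5 = ((6*(-8))*(-8))*5 = -48*(-8)*5 = 384*5 = 1920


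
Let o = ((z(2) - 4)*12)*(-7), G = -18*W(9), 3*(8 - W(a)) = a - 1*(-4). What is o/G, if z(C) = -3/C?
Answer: -7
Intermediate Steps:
W(a) = 20/3 - a/3 (W(a) = 8 - (a - 1*(-4))/3 = 8 - (a + 4)/3 = 8 - (4 + a)/3 = 8 + (-4/3 - a/3) = 20/3 - a/3)
G = -66 (G = -18*(20/3 - 1/3*9) = -18*(20/3 - 3) = -18*11/3 = -66)
o = 462 (o = ((-3/2 - 4)*12)*(-7) = -11/2*12*(-7) = -66*(-7) = 462)
o/G = 462/(-66) = 462*(-1/66) = -7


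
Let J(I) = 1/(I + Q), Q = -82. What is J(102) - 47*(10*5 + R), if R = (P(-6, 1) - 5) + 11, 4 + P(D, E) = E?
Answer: -49819/20 ≈ -2490.9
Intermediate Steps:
P(D, E) = -4 + E
R = 3 (R = ((-4 + 1) - 5) + 11 = (-3 - 5) + 11 = -8 + 11 = 3)
J(I) = 1/(-82 + I) (J(I) = 1/(I - 82) = 1/(-82 + I))
J(102) - 47*(10*5 + R) = 1/(-82 + 102) - 47*(10*5 + 3) = 1/20 - 47*(50 + 3) = 1/20 - 47*53 = 1/20 - 1*2491 = 1/20 - 2491 = -49819/20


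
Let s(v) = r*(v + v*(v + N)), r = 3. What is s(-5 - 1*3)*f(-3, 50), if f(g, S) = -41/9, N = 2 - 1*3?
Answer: -2624/3 ≈ -874.67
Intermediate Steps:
N = -1 (N = 2 - 3 = -1)
f(g, S) = -41/9 (f(g, S) = -41*⅑ = -41/9)
s(v) = 3*v + 3*v*(-1 + v) (s(v) = 3*(v + v*(v - 1)) = 3*(v + v*(-1 + v)) = 3*v + 3*v*(-1 + v))
s(-5 - 1*3)*f(-3, 50) = (3*(-5 - 1*3)²)*(-41/9) = (3*(-5 - 3)²)*(-41/9) = (3*(-8)²)*(-41/9) = (3*64)*(-41/9) = 192*(-41/9) = -2624/3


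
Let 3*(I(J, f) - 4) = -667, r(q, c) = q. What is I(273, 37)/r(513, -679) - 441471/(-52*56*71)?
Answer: 544001309/318191328 ≈ 1.7097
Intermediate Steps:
I(J, f) = -655/3 (I(J, f) = 4 + (1/3)*(-667) = 4 - 667/3 = -655/3)
I(273, 37)/r(513, -679) - 441471/(-52*56*71) = -655/3/513 - 441471/(-52*56*71) = -655/3*1/513 - 441471/((-2912*71)) = -655/1539 - 441471/(-206752) = -655/1539 - 441471*(-1/206752) = -655/1539 + 441471/206752 = 544001309/318191328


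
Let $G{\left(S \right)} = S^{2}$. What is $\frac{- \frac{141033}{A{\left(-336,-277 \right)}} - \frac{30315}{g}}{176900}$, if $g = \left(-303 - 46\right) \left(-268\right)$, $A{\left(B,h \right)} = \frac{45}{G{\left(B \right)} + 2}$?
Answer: $- \frac{496416215379821}{248187162000} \approx -2000.2$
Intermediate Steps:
$A{\left(B,h \right)} = \frac{45}{2 + B^{2}}$ ($A{\left(B,h \right)} = \frac{45}{B^{2} + 2} = \frac{45}{2 + B^{2}}$)
$g = 93532$ ($g = \left(-349\right) \left(-268\right) = 93532$)
$\frac{- \frac{141033}{A{\left(-336,-277 \right)}} - \frac{30315}{g}}{176900} = \frac{- \frac{141033}{45 \frac{1}{2 + \left(-336\right)^{2}}} - \frac{30315}{93532}}{176900} = \left(- \frac{141033}{45 \frac{1}{2 + 112896}} - \frac{30315}{93532}\right) \frac{1}{176900} = \left(- \frac{141033}{45 \cdot \frac{1}{112898}} - \frac{30315}{93532}\right) \frac{1}{176900} = \left(- \frac{141033}{\frac{45}{112898}} - \frac{30315}{93532}\right) \frac{1}{176900} = \left(\left(-141033\right) \frac{112898}{45} - \frac{30315}{93532}\right) \frac{1}{176900} = \left(- \frac{5307447878}{15} - \frac{30315}{93532}\right) \frac{1}{176900} = \left(- \frac{496416215379821}{1402980}\right) \frac{1}{176900} = - \frac{496416215379821}{248187162000}$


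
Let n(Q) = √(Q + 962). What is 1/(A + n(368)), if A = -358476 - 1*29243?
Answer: -387719/150326021631 - √1330/150326021631 ≈ -2.5794e-6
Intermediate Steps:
n(Q) = √(962 + Q)
A = -387719 (A = -358476 - 29243 = -387719)
1/(A + n(368)) = 1/(-387719 + √(962 + 368)) = 1/(-387719 + √1330)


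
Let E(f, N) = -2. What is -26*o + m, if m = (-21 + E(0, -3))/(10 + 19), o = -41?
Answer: 30891/29 ≈ 1065.2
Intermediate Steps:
m = -23/29 (m = (-21 - 2)/(10 + 19) = -23/29 ≈ -0.79310)
-26*o + m = -26*(-41) - 23/29 = 1066 - 23/29 = 30891/29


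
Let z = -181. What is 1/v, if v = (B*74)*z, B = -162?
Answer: 1/2169828 ≈ 4.6087e-7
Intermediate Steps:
v = 2169828 (v = -162*74*(-181) = -11988*(-181) = 2169828)
1/v = 1/2169828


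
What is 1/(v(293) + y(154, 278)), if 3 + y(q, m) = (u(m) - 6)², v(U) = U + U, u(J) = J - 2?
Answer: 1/73483 ≈ 1.3609e-5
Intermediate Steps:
u(J) = -2 + J
v(U) = 2*U
y(q, m) = -3 + (-8 + m)² (y(q, m) = -3 + ((-2 + m) - 6)² = -3 + (-8 + m)²)
1/(v(293) + y(154, 278)) = 1/(2*293 + (-3 + (-8 + 278)²)) = 1/(586 + (-3 + 270²)) = 1/(586 + (-3 + 72900)) = 1/(586 + 72897) = 1/73483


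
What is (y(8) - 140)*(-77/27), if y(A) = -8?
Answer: 11396/27 ≈ 422.07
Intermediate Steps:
(y(8) - 140)*(-77/27) = (-8 - 140)*(-77/27) = -(-11396)/27 = -148*(-77/27) = 11396/27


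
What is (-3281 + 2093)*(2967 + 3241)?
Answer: -7375104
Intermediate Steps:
(-3281 + 2093)*(2967 + 3241) = -1188*6208 = -7375104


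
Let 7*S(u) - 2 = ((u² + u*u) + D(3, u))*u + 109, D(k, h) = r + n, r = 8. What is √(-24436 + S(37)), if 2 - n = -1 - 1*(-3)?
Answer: I*√485373/7 ≈ 99.527*I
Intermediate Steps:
n = 0 (n = 2 - (-1 - 1*(-3)) = 2 - (-1 + 3) = 2 - 1*2 = 2 - 2 = 0)
D(k, h) = 8 (D(k, h) = 8 + 0 = 8)
S(u) = 111/7 + u*(8 + 2*u²)/7 (S(u) = 2/7 + (((u² + u*u) + 8)*u + 109)/7 = 2/7 + (((u² + u²) + 8)*u + 109)/7 = 2/7 + ((2*u² + 8)*u + 109)/7 = 2/7 + ((8 + 2*u²)*u + 109)/7 = 2/7 + (u*(8 + 2*u²) + 109)/7 = 2/7 + (109 + u*(8 + 2*u²))/7 = 2/7 + (109/7 + u*(8 + 2*u²)/7) = 111/7 + u*(8 + 2*u²)/7)
√(-24436 + S(37)) = √(-24436 + (111/7 + (2/7)*37³ + (8/7)*37)) = √(-24436 + (111/7 + (2/7)*50653 + 296/7)) = √(-24436 + (111/7 + 101306/7 + 296/7)) = √(-24436 + 101713/7) = √(-69339/7) = I*√485373/7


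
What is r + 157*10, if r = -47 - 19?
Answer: 1504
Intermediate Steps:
r = -66
r + 157*10 = -66 + 157*10 = -66 + 1570 = 1504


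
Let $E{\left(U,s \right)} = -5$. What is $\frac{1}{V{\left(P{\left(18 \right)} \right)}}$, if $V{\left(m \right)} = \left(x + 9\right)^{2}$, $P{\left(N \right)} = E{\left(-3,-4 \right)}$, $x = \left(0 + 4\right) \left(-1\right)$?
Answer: $\frac{1}{25} \approx 0.04$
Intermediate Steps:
$x = -4$ ($x = 4 \left(-1\right) = -4$)
$P{\left(N \right)} = -5$
$V{\left(m \right)} = 25$ ($V{\left(m \right)} = \left(-4 + 9\right)^{2} = 5^{2} = 25$)
$\frac{1}{V{\left(P{\left(18 \right)} \right)}} = \frac{1}{25}$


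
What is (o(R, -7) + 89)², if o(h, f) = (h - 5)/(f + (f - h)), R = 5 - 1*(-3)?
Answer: 3822025/484 ≈ 7896.7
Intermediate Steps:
R = 8 (R = 5 + 3 = 8)
o(h, f) = (-5 + h)/(-h + 2*f)
(o(R, -7) + 89)² = ((-5 + 8)/(-1*8 + 2*(-7)) + 89)² = (3/(-8 - 14) + 89)² = (3/(-22) + 89)² = (-1/22*3 + 89)² = (-3/22 + 89)² = (1955/22)² = 3822025/484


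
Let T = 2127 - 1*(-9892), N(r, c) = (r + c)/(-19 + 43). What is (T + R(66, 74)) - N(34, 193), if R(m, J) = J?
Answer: 290005/24 ≈ 12084.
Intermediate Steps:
N(r, c) = c/24 + r/24 (N(r, c) = (c + r)/24 = (c + r)*(1/24) = c/24 + r/24)
T = 12019 (T = 2127 + 9892 = 12019)
(T + R(66, 74)) - N(34, 193) = (12019 + 74) - ((1/24)*193 + (1/24)*34) = 12093 - (193/24 + 17/12) = 12093 - 1*227/24 = 12093 - 227/24 = 290005/24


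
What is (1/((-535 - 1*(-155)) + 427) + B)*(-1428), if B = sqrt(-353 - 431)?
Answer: -1428/47 - 39984*I ≈ -30.383 - 39984.0*I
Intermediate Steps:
B = 28*I (B = sqrt(-784) = 28*I ≈ 28.0*I)
(1/((-535 - 1*(-155)) + 427) + B)*(-1428) = (1/((-535 - 1*(-155)) + 427) + 28*I)*(-1428) = (1/((-535 + 155) + 427) + 28*I)*(-1428) = (1/(-380 + 427) + 28*I)*(-1428) = (1/47 + 28*I)*(-1428) = -1428/47 - 39984*I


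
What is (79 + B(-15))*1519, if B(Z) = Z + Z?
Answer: 74431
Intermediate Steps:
B(Z) = 2*Z
(79 + B(-15))*1519 = (79 + 2*(-15))*1519 = (79 - 30)*1519 = 49*1519 = 74431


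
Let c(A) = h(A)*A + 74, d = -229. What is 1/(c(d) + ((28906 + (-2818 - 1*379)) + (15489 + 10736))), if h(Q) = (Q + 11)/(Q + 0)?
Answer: 1/51790 ≈ 1.9309e-5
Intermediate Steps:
h(Q) = (11 + Q)/Q
c(A) = 85 + A (c(A) = ((11 + A)/A)*A + 74 = (11 + A) + 74 = 85 + A)
1/(c(d) + ((28906 + (-2818 - 1*379)) + (15489 + 10736))) = 1/((85 - 229) + ((28906 + (-2818 - 1*379)) + (15489 + 10736))) = 1/(-144 + ((28906 + (-2818 - 379)) + 26225)) = 1/(-144 + ((28906 - 3197) + 26225)) = 1/(-144 + (25709 + 26225)) = 1/(-144 + 51934) = 1/51790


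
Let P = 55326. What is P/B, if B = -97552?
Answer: -27663/48776 ≈ -0.56714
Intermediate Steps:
P/B = 55326/(-97552) = 55326*(-1/97552) = -27663/48776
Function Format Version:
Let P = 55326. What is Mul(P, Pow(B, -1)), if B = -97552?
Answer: Rational(-27663, 48776) ≈ -0.56714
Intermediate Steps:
Mul(P, Pow(B, -1)) = Mul(55326, Pow(-97552, -1)) = Mul(55326, Rational(-1, 97552)) = Rational(-27663, 48776)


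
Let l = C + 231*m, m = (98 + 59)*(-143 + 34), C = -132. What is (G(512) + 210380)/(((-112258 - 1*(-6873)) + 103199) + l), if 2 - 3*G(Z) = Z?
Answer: -210210/3955421 ≈ -0.053145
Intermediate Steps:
G(Z) = ⅔ - Z/3
m = -17113 (m = 157*(-109) = -17113)
l = -3953235 (l = -132 + 231*(-17113) = -132 - 3953103 = -3953235)
(G(512) + 210380)/(((-112258 - 1*(-6873)) + 103199) + l) = ((⅔ - ⅓*512) + 210380)/(((-112258 - 1*(-6873)) + 103199) - 3953235) = ((⅔ - 512/3) + 210380)/(((-112258 + 6873) + 103199) - 3953235) = (-170 + 210380)/((-105385 + 103199) - 3953235) = 210210/(-2186 - 3953235) = 210210/(-3955421) = 210210*(-1/3955421) = -210210/3955421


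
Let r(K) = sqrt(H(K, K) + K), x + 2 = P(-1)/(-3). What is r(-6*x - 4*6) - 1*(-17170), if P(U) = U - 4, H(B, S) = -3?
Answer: 17170 + 5*I ≈ 17170.0 + 5.0*I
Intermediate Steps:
P(U) = -4 + U
x = -1/3 (x = -2 + (-4 - 1)/(-3) = -2 - 5*(-1/3) = -2 + 5/3 = -1/3 ≈ -0.33333)
r(K) = sqrt(-3 + K)
r(-6*x - 4*6) - 1*(-17170) = sqrt(-3 + (-6*(-1/3) - 4*6)) - 1*(-17170) = sqrt(-3 + (2 - 24)) + 17170 = sqrt(-3 - 22) + 17170 = sqrt(-25) + 17170 = 5*I + 17170 = 17170 + 5*I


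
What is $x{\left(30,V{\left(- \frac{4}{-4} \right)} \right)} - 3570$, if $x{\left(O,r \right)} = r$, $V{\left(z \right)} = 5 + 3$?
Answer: $-3562$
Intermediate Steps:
$V{\left(z \right)} = 8$
$x{\left(30,V{\left(- \frac{4}{-4} \right)} \right)} - 3570 = 8 - 3570 = -3562$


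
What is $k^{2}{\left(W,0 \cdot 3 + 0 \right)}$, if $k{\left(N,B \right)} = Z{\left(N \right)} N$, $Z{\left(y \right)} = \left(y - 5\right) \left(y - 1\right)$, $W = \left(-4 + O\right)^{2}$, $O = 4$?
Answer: $0$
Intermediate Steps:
$W = 0$ ($W = \left(-4 + 4\right)^{2} = 0^{2} = 0$)
$Z{\left(y \right)} = \left(-1 + y\right) \left(-5 + y\right)$ ($Z{\left(y \right)} = \left(-5 + y\right) \left(-1 + y\right) = \left(-1 + y\right) \left(-5 + y\right)$)
$k{\left(N,B \right)} = N \left(5 + N^{2} - 6 N\right)$ ($k{\left(N,B \right)} = \left(5 + N^{2} - 6 N\right) N = N \left(5 + N^{2} - 6 N\right)$)
$k^{2}{\left(W,0 \cdot 3 + 0 \right)} = \left(0 \left(5 + 0^{2} - 0\right)\right)^{2} = \left(0 \left(5 + 0 + 0\right)\right)^{2} = \left(0 \cdot 5\right)^{2} = 0^{2} = 0$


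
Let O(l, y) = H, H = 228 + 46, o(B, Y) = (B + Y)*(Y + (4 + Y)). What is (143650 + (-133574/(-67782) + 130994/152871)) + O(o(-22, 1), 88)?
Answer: 82853094424055/575661229 ≈ 1.4393e+5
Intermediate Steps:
o(B, Y) = (4 + 2*Y)*(B + Y) (o(B, Y) = (B + Y)*(4 + 2*Y) = (4 + 2*Y)*(B + Y))
H = 274
O(l, y) = 274
(143650 + (-133574/(-67782) + 130994/152871)) + O(o(-22, 1), 88) = (143650 + (-133574/(-67782) + 130994/152871)) + 274 = (143650 + (-133574*(-1/67782) + 130994*(1/152871))) + 274 = (143650 + (66787/33891 + 130994/152871)) + 274 = (143650 + 1627701459/575661229) + 274 = 82695363247309/575661229 + 274 = 82853094424055/575661229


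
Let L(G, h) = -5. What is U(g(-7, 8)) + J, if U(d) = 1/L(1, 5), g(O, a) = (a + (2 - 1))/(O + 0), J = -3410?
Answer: -17051/5 ≈ -3410.2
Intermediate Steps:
g(O, a) = (1 + a)/O (g(O, a) = (a + 1)/O = (1 + a)/O)
U(d) = -⅕ (U(d) = 1/(-5) = -⅕)
U(g(-7, 8)) + J = -⅕ - 3410 = -17051/5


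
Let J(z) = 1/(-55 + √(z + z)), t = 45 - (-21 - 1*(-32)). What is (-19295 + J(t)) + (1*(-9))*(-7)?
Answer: -56869079/2957 - 2*√17/2957 ≈ -19232.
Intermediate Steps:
t = 34 (t = 45 - (-21 + 32) = 45 - 1*11 = 45 - 11 = 34)
J(z) = 1/(-55 + √2*√z) (J(z) = 1/(-55 + √(2*z)) = 1/(-55 + √2*√z))
(-19295 + J(t)) + (1*(-9))*(-7) = (-19295 + 1/(-55 + √2*√34)) + (1*(-9))*(-7) = (-19295 + 1/(-55 + 2*√17)) - 9*(-7) = (-19295 + 1/(-55 + 2*√17)) + 63 = -19232 + 1/(-55 + 2*√17)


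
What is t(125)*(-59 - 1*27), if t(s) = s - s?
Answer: 0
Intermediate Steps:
t(s) = 0
t(125)*(-59 - 1*27) = 0*(-59 - 1*27) = 0*(-59 - 27) = 0*(-86) = 0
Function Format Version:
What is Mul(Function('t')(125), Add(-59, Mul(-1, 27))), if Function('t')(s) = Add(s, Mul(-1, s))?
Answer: 0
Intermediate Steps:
Function('t')(s) = 0
Mul(Function('t')(125), Add(-59, Mul(-1, 27))) = Mul(0, Add(-59, Mul(-1, 27))) = Mul(0, Add(-59, -27)) = Mul(0, -86) = 0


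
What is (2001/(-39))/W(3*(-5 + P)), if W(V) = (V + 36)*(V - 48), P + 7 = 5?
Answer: 29/585 ≈ 0.049573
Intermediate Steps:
P = -2 (P = -7 + 5 = -2)
W(V) = (-48 + V)*(36 + V) (W(V) = (36 + V)*(-48 + V) = (-48 + V)*(36 + V))
(2001/(-39))/W(3*(-5 + P)) = (2001/(-39))/(-1728 + (3*(-5 - 2))² - 36*(-5 - 2)) = (2001*(-1/39))/(-1728 + (3*(-7))² - 36*(-7)) = -667/(13*(-1728 + (-21)² - 12*(-21))) = -667/(13*(-1728 + 441 + 252)) = -667/13/(-1035) = -667/13*(-1/1035) = 29/585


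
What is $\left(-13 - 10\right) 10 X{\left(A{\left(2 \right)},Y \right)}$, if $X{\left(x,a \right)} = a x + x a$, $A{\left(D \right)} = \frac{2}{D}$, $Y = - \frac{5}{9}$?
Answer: $\frac{2300}{9} \approx 255.56$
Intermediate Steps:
$Y = - \frac{5}{9}$ ($Y = \left(-5\right) \frac{1}{9} = - \frac{5}{9} \approx -0.55556$)
$X{\left(x,a \right)} = 2 a x$ ($X{\left(x,a \right)} = a x + a x = 2 a x$)
$\left(-13 - 10\right) 10 X{\left(A{\left(2 \right)},Y \right)} = \left(-13 - 10\right) 10 \cdot 2 \left(- \frac{5}{9}\right) \frac{2}{2} = \left(-23\right) 10 \cdot 2 \left(- \frac{5}{9}\right) 2 \cdot \frac{1}{2} = - 230 \cdot 2 \left(- \frac{5}{9}\right) 1 = \left(-230\right) \left(- \frac{10}{9}\right) = \frac{2300}{9}$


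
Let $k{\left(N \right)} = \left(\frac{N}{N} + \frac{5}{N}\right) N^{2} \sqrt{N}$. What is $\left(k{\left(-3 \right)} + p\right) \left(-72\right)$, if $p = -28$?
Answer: $2016 + 432 i \sqrt{3} \approx 2016.0 + 748.25 i$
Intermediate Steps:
$k{\left(N \right)} = N^{\frac{5}{2}} \left(1 + \frac{5}{N}\right)$ ($k{\left(N \right)} = \left(1 + \frac{5}{N}\right) N^{2} \sqrt{N} = N^{2} \left(1 + \frac{5}{N}\right) \sqrt{N} = N^{\frac{5}{2}} \left(1 + \frac{5}{N}\right)$)
$\left(k{\left(-3 \right)} + p\right) \left(-72\right) = \left(\left(-3\right)^{\frac{3}{2}} \left(5 - 3\right) - 28\right) \left(-72\right) = \left(- 3 i \sqrt{3} \cdot 2 - 28\right) \left(-72\right) = \left(- 6 i \sqrt{3} - 28\right) \left(-72\right) = \left(-28 - 6 i \sqrt{3}\right) \left(-72\right) = 2016 + 432 i \sqrt{3}$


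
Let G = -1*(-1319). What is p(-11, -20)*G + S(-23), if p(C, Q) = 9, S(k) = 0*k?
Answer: 11871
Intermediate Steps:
S(k) = 0
G = 1319
p(-11, -20)*G + S(-23) = 9*1319 + 0 = 11871 + 0 = 11871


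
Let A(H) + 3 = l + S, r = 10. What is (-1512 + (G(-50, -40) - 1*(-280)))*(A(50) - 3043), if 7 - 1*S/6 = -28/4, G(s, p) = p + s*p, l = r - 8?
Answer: -2154880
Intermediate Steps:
l = 2 (l = 10 - 8 = 2)
G(s, p) = p + p*s
S = 84 (S = 42 - (-168)/4 = 42 - 6*(-7) = 42 + 42 = 84)
A(H) = 83 (A(H) = -3 + (2 + 84) = -3 + 86 = 83)
(-1512 + (G(-50, -40) - 1*(-280)))*(A(50) - 3043) = (-1512 + (-40*(1 - 50) - 1*(-280)))*(83 - 3043) = (-1512 + (-40*(-49) + 280))*(-2960) = (-1512 + (1960 + 280))*(-2960) = (-1512 + 2240)*(-2960) = 728*(-2960) = -2154880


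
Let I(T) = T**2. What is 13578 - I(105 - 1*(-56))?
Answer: -12343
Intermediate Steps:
13578 - I(105 - 1*(-56)) = 13578 - (105 - 1*(-56))**2 = 13578 - (105 + 56)**2 = 13578 - 1*161**2 = 13578 - 1*25921 = 13578 - 25921 = -12343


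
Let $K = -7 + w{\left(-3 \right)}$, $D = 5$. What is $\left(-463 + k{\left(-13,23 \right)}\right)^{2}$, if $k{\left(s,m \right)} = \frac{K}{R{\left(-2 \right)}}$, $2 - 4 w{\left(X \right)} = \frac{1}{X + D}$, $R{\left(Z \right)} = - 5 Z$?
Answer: $\frac{1375890649}{6400} \approx 2.1498 \cdot 10^{5}$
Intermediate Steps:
$w{\left(X \right)} = \frac{1}{2} - \frac{1}{4 \left(5 + X\right)}$ ($w{\left(X \right)} = \frac{1}{2} - \frac{1}{4 \left(X + 5\right)} = \frac{1}{2} - \frac{1}{4 \left(5 + X\right)}$)
$K = - \frac{53}{8}$ ($K = -7 + \frac{9 + 2 \left(-3\right)}{4 \left(5 - 3\right)} = -7 + \frac{9 - 6}{4 \cdot 2} = -7 + \frac{1}{4} \cdot \frac{1}{2} \cdot 3 = -7 + \frac{3}{8} = - \frac{53}{8} \approx -6.625$)
$k{\left(s,m \right)} = - \frac{53}{80}$ ($k{\left(s,m \right)} = - \frac{53}{8 \left(\left(-5\right) \left(-2\right)\right)} = - \frac{53}{8 \cdot 10} = \left(- \frac{53}{8}\right) \frac{1}{10} = - \frac{53}{80}$)
$\left(-463 + k{\left(-13,23 \right)}\right)^{2} = \left(-463 - \frac{53}{80}\right)^{2} = \left(- \frac{37093}{80}\right)^{2} = \frac{1375890649}{6400}$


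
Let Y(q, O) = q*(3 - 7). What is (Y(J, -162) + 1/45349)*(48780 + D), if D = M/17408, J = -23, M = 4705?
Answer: 3542817053737005/789435392 ≈ 4.4878e+6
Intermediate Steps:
D = 4705/17408 ≈ 0.27028
Y(q, O) = -4*q (Y(q, O) = q*(-4) = -4*q)
(Y(J, -162) + 1/45349)*(48780 + D) = (-4*(-23) + 1/45349)*(48780 + 4705/17408) = (92 + 1/45349)*(849166945/17408) = (4172109/45349)*(849166945/17408) = 3542817053737005/789435392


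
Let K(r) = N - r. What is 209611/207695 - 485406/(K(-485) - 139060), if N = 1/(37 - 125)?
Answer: 3809321879057/844252551565 ≈ 4.5121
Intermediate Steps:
N = -1/88 (N = 1/(-88) = -1/88 ≈ -0.011364)
K(r) = -1/88 - r
209611/207695 - 485406/(K(-485) - 139060) = 209611/207695 - 485406/((-1/88 - 1*(-485)) - 139060) = 209611*(1/207695) - 485406/((-1/88 + 485) - 139060) = 209611/207695 - 485406/(42679/88 - 139060) = 209611/207695 - 485406/(-12194601/88) = 209611/207695 - 485406*(-88/12194601) = 209611/207695 + 14238576/4064867 = 3809321879057/844252551565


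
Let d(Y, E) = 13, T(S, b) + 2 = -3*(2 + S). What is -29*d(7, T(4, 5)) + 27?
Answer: -350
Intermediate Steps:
T(S, b) = -8 - 3*S (T(S, b) = -2 - 3*(2 + S) = -2 + (-6 - 3*S) = -8 - 3*S)
-29*d(7, T(4, 5)) + 27 = -29*13 + 27 = -377 + 27 = -350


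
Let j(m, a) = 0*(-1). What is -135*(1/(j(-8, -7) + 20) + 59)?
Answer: -31887/4 ≈ -7971.8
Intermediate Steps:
j(m, a) = 0
-135*(1/(j(-8, -7) + 20) + 59) = -135*(1/(0 + 20) + 59) = -135*(1/20 + 59) = -135*1181/20 = -31887/4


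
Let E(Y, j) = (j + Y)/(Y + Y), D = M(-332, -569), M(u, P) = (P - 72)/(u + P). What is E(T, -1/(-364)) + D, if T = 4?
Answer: 3179349/2623712 ≈ 1.2118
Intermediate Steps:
M(u, P) = (-72 + P)/(P + u)
D = 641/901 (D = (-72 - 569)/(-569 - 332) = -641/(-901) = -1/901*(-641) = 641/901 ≈ 0.71143)
E(Y, j) = (Y + j)/(2*Y) (E(Y, j) = (Y + j)/((2*Y)) = (Y + j)*(1/(2*Y)) = (Y + j)/(2*Y))
E(T, -1/(-364)) + D = (1/2)*(4 - 1/(-364))/4 + 641/901 = (1/2)*(1/4)*(4 - 1*(-1/364)) + 641/901 = (1/2)*(1/4)*(4 + 1/364) + 641/901 = (1/2)*(1/4)*(1457/364) + 641/901 = 1457/2912 + 641/901 = 3179349/2623712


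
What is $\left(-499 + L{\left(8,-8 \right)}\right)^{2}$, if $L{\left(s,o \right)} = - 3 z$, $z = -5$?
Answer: $234256$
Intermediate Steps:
$L{\left(s,o \right)} = 15$ ($L{\left(s,o \right)} = \left(-3\right) \left(-5\right) = 15$)
$\left(-499 + L{\left(8,-8 \right)}\right)^{2} = \left(-499 + 15\right)^{2} = \left(-484\right)^{2} = 234256$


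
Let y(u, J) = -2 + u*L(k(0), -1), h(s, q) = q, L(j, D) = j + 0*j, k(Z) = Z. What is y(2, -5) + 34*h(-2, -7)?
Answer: -240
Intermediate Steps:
L(j, D) = j (L(j, D) = j + 0 = j)
y(u, J) = -2 (y(u, J) = -2 + u*0 = -2 + 0 = -2)
y(2, -5) + 34*h(-2, -7) = -2 + 34*(-7) = -2 - 238 = -240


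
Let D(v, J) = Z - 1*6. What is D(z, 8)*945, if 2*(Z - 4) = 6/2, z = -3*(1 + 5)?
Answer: -945/2 ≈ -472.50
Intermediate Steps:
z = -18 (z = -3*6 = -18)
Z = 11/2 (Z = 4 + (6/2)/2 = 4 + (6*(1/2))/2 = 4 + (1/2)*3 = 4 + 3/2 = 11/2 ≈ 5.5000)
D(v, J) = -1/2 (D(v, J) = 11/2 - 1*6 = 11/2 - 6 = -1/2)
D(z, 8)*945 = -1/2*945 = -945/2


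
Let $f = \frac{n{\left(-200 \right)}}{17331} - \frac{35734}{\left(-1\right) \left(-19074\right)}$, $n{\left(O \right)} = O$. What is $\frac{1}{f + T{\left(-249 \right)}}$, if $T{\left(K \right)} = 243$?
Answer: $\frac{3240897}{781428944} \approx 0.0041474$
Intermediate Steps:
$f = - \frac{6109027}{3240897}$ ($f = - \frac{200}{17331} - \frac{35734}{\left(-1\right) \left(-19074\right)} = \left(-200\right) \frac{1}{17331} - \frac{35734}{19074} = - \frac{200}{17331} - \frac{1051}{561} = - \frac{6109027}{3240897} \approx -1.885$)
$\frac{1}{f + T{\left(-249 \right)}} = \frac{1}{- \frac{6109027}{3240897} + 243} = \frac{1}{\frac{781428944}{3240897}} = \frac{3240897}{781428944}$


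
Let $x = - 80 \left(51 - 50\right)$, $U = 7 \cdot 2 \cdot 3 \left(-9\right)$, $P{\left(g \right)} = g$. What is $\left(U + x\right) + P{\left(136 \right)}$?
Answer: $-322$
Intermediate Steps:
$U = -378$ ($U = 14 \cdot 3 \left(-9\right) = 42 \left(-9\right) = -378$)
$x = -80$ ($x = \left(-80\right) 1 = -80$)
$\left(U + x\right) + P{\left(136 \right)} = \left(-378 - 80\right) + 136 = -458 + 136 = -322$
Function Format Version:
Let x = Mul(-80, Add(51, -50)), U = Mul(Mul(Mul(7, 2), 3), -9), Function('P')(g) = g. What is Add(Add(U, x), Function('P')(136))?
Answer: -322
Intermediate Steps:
U = -378 (U = Mul(Mul(14, 3), -9) = Mul(42, -9) = -378)
x = -80 (x = Mul(-80, 1) = -80)
Add(Add(U, x), Function('P')(136)) = Add(Add(-378, -80), 136) = Add(-458, 136) = -322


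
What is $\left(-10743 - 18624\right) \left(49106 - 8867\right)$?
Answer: $-1181698713$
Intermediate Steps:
$\left(-10743 - 18624\right) \left(49106 - 8867\right) = \left(-29367\right) 40239 = -1181698713$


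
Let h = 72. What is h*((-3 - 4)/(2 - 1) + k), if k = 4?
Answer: -216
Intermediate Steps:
h*((-3 - 4)/(2 - 1) + k) = 72*((-3 - 4)/(2 - 1) + 4) = 72*(-7/1 + 4) = 72*(-7*1 + 4) = 72*(-7 + 4) = 72*(-3) = -216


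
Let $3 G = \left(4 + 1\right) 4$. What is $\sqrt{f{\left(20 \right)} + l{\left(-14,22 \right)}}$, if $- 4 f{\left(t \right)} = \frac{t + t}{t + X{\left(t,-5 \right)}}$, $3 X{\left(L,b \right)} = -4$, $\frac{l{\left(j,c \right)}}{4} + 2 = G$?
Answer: $\frac{\sqrt{31983}}{42} \approx 4.258$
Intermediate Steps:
$G = \frac{20}{3}$ ($G = \frac{\left(4 + 1\right) 4}{3} = \frac{5 \cdot 4}{3} = \frac{1}{3} \cdot 20 = \frac{20}{3} \approx 6.6667$)
$l{\left(j,c \right)} = \frac{56}{3}$ ($l{\left(j,c \right)} = -8 + 4 \cdot \frac{20}{3} = -8 + \frac{80}{3} = \frac{56}{3}$)
$X{\left(L,b \right)} = - \frac{4}{3}$ ($X{\left(L,b \right)} = \frac{1}{3} \left(-4\right) = - \frac{4}{3}$)
$f{\left(t \right)} = - \frac{t}{2 \left(- \frac{4}{3} + t\right)}$ ($f{\left(t \right)} = - \frac{\left(t + t\right) \frac{1}{t - \frac{4}{3}}}{4} = - \frac{2 t \frac{1}{- \frac{4}{3} + t}}{4} = - \frac{t}{2 \left(- \frac{4}{3} + t\right)}$)
$\sqrt{f{\left(20 \right)} + l{\left(-14,22 \right)}} = \sqrt{\left(-3\right) 20 \frac{1}{-8 + 6 \cdot 20} + \frac{56}{3}} = \sqrt{\left(-3\right) 20 \frac{1}{-8 + 120} + \frac{56}{3}} = \sqrt{\left(-3\right) 20 \cdot \frac{1}{112} + \frac{56}{3}} = \sqrt{- \frac{15}{28} + \frac{56}{3}} = \sqrt{\frac{1523}{84}} = \frac{\sqrt{31983}}{42}$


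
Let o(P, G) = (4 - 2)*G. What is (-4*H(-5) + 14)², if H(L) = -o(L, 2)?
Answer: 900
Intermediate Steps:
o(P, G) = 2*G
H(L) = -4 (H(L) = -2*2 = -1*4 = -4)
(-4*H(-5) + 14)² = (-4*(-4) + 14)² = (16 + 14)² = 30² = 900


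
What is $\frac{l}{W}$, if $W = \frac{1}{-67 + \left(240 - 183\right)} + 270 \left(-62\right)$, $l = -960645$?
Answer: $\frac{9606450}{167401} \approx 57.386$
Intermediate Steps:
$W = - \frac{167401}{10}$ ($W = \frac{1}{-67 + \left(240 - 183\right)} - 16740 = \frac{1}{-67 + 57} - 16740 = \frac{1}{-10} - 16740 = - \frac{1}{10} - 16740 = - \frac{167401}{10} \approx -16740.0$)
$\frac{l}{W} = - \frac{960645}{- \frac{167401}{10}} = \left(-960645\right) \left(- \frac{10}{167401}\right) = \frac{9606450}{167401}$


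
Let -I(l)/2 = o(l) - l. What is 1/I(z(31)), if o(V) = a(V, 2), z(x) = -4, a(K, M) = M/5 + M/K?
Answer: -5/39 ≈ -0.12821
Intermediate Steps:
a(K, M) = M/5 + M/K (a(K, M) = M*(⅕) + M/K = M/5 + M/K)
o(V) = ⅖ + 2/V (o(V) = (⅕)*2 + 2/V = ⅖ + 2/V)
I(l) = -⅘ - 4/l + 2*l (I(l) = -2*((⅖ + 2/l) - l) = -2*(⅖ - l + 2/l) = -⅘ - 4/l + 2*l)
1/I(z(31)) = 1/(-⅘ - 4/(-4) + 2*(-4)) = 1/(-⅘ - 4*(-¼) - 8) = 1/(-⅘ + 1 - 8) = 1/(-39/5) = -5/39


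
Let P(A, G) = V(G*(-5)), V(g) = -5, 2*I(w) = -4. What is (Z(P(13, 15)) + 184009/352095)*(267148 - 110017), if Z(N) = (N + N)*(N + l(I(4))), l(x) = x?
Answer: 1300555426443/117365 ≈ 1.1081e+7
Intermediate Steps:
I(w) = -2 (I(w) = (1/2)*(-4) = -2)
P(A, G) = -5
Z(N) = 2*N*(-2 + N) (Z(N) = (N + N)*(N - 2) = (2*N)*(-2 + N) = 2*N*(-2 + N))
(Z(P(13, 15)) + 184009/352095)*(267148 - 110017) = (2*(-5)*(-2 - 5) + 184009/352095)*(267148 - 110017) = (2*(-5)*(-7) + 184009*(1/352095))*157131 = (70 + 184009/352095)*157131 = (24830659/352095)*157131 = 1300555426443/117365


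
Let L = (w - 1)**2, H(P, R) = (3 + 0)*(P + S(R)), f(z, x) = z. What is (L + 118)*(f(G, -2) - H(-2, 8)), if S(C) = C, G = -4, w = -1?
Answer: -2684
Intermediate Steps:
H(P, R) = 3*P + 3*R (H(P, R) = (3 + 0)*(P + R) = 3*(P + R) = 3*P + 3*R)
L = 4 (L = (-1 - 1)**2 = (-2)**2 = 4)
(L + 118)*(f(G, -2) - H(-2, 8)) = (4 + 118)*(-4 - (3*(-2) + 3*8)) = 122*(-4 - (-6 + 24)) = 122*(-4 - 1*18) = 122*(-4 - 18) = 122*(-22) = -2684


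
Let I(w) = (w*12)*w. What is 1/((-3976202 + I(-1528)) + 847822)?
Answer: 1/24889028 ≈ 4.0178e-8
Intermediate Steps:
I(w) = 12*w² (I(w) = (12*w)*w = 12*w²)
1/((-3976202 + I(-1528)) + 847822) = 1/((-3976202 + 12*(-1528)²) + 847822) = 1/((-3976202 + 12*2334784) + 847822) = 1/((-3976202 + 28017408) + 847822) = 1/(24041206 + 847822) = 1/24889028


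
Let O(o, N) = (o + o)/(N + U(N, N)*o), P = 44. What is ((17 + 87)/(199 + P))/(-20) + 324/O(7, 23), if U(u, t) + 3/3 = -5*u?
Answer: -155299052/8505 ≈ -18260.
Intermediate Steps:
U(u, t) = -1 - 5*u
O(o, N) = 2*o/(N + o*(-1 - 5*N)) (O(o, N) = (o + o)/(N + (-1 - 5*N)*o) = (2*o)/(N + o*(-1 - 5*N)) = 2*o/(N + o*(-1 - 5*N)))
((17 + 87)/(199 + P))/(-20) + 324/O(7, 23) = ((17 + 87)/(199 + 44))/(-20) + 324/((2*7/(23 - 1*7*(1 + 5*23)))) = (104/243)*(-1/20) + 324/((2*7/(23 - 1*7*(1 + 115)))) = (104*(1/243))*(-1/20) + 324/((2*7/(23 - 1*7*116))) = (104/243)*(-1/20) + 324/((2*7/(23 - 812))) = -26/1215 + 324/((2*7/(-789))) = -26/1215 + 324/((2*7*(-1/789))) = -26/1215 + 324/(-14/789) = -26/1215 + 324*(-789/14) = -26/1215 - 127818/7 = -155299052/8505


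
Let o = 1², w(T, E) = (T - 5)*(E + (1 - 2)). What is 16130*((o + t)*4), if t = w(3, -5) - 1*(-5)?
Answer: 1161360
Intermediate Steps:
w(T, E) = (-1 + E)*(-5 + T) (w(T, E) = (-5 + T)*(E - 1) = (-5 + T)*(-1 + E) = (-1 + E)*(-5 + T))
o = 1
t = 17 (t = (5 - 1*3 - 5*(-5) - 5*3) - 1*(-5) = (5 - 3 + 25 - 15) + 5 = 12 + 5 = 17)
16130*((o + t)*4) = 16130*((1 + 17)*4) = 16130*(18*4) = 16130*72 = 1161360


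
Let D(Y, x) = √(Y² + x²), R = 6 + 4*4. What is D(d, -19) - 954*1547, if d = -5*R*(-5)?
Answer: -1475838 + √302861 ≈ -1.4753e+6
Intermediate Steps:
R = 22 (R = 6 + 16 = 22)
d = 550 (d = -5*22*(-5) = -110*(-5) = 550)
D(d, -19) - 954*1547 = √(550² + (-19)²) - 954*1547 = √(302500 + 361) - 1475838 = √302861 - 1475838 = -1475838 + √302861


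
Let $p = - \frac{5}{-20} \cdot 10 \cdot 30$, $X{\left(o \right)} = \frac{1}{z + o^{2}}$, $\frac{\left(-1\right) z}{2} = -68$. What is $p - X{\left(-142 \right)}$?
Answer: $\frac{1522499}{20300} \approx 75.0$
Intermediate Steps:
$z = 136$ ($z = \left(-2\right) \left(-68\right) = 136$)
$X{\left(o \right)} = \frac{1}{136 + o^{2}}$
$p = 75$ ($p = \left(-5\right) \left(- \frac{1}{20}\right) 10 \cdot 30 = \frac{1}{4} \cdot 10 \cdot 30 = \frac{5}{2} \cdot 30 = 75$)
$p - X{\left(-142 \right)} = 75 - \frac{1}{136 + \left(-142\right)^{2}} = 75 - \frac{1}{136 + 20164} = 75 - \frac{1}{20300} = \frac{1522499}{20300}$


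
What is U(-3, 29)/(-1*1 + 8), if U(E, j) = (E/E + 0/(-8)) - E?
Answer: 4/7 ≈ 0.57143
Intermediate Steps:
U(E, j) = 1 - E (U(E, j) = (1 + 0*(-1/8)) - E = (1 + 0) - E = 1 - E)
U(-3, 29)/(-1*1 + 8) = (1 - 1*(-3))/(-1*1 + 8) = (1 + 3)/(-1 + 8) = 4/7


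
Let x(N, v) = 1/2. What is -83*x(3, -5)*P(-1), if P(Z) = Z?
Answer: 83/2 ≈ 41.500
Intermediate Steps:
x(N, v) = 1/2
-83*x(3, -5)*P(-1) = -83*(-1)/2 = -83*(-1/2) = 83/2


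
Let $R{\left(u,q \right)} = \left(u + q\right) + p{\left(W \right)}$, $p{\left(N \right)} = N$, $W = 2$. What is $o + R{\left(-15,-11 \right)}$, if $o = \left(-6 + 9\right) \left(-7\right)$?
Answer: $-45$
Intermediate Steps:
$R{\left(u,q \right)} = 2 + q + u$ ($R{\left(u,q \right)} = \left(u + q\right) + 2 = \left(q + u\right) + 2 = 2 + q + u$)
$o = -21$ ($o = 3 \left(-7\right) = -21$)
$o + R{\left(-15,-11 \right)} = -21 - 24 = -45$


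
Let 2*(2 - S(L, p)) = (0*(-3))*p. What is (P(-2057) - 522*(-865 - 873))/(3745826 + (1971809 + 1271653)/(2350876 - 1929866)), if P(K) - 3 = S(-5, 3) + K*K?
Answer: 1081677837450/788516723861 ≈ 1.3718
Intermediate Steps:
S(L, p) = 2 (S(L, p) = 2 - 0*(-3)*p/2 = 2 - 0*p = 2 - ½*0 = 2 + 0 = 2)
P(K) = 5 + K² (P(K) = 3 + (2 + K*K) = 3 + (2 + K²) = 5 + K²)
(P(-2057) - 522*(-865 - 873))/(3745826 + (1971809 + 1271653)/(2350876 - 1929866)) = ((5 + (-2057)²) - 522*(-865 - 873))/(3745826 + (1971809 + 1271653)/(2350876 - 1929866)) = ((5 + 4231249) - 522*(-1738))/(3745826 + 3243462/421010) = (4231254 + 907236)/(3745826 + 3243462*(1/421010)) = 5138490/(3745826 + 1621731/210505) = 5138490/(788516723861/210505) = 5138490*(210505/788516723861) = 1081677837450/788516723861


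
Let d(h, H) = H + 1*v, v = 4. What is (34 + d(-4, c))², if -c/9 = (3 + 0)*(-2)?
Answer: 8464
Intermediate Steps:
c = 54 (c = -9*(3 + 0)*(-2) = -27*(-2) = -9*(-6) = 54)
d(h, H) = 4 + H (d(h, H) = H + 1*4 = H + 4 = 4 + H)
(34 + d(-4, c))² = (34 + (4 + 54))² = (34 + 58)² = 92² = 8464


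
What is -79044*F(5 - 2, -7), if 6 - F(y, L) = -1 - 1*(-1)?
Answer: -474264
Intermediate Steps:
F(y, L) = 6 (F(y, L) = 6 - (-1 - 1*(-1)) = 6 - (-1 + 1) = 6 - 1*0 = 6 + 0 = 6)
-79044*F(5 - 2, -7) = -79044*6 = -474264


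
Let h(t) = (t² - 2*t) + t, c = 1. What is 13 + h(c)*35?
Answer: 13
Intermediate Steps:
h(t) = t² - t
13 + h(c)*35 = 13 + (1*(-1 + 1))*35 = 13 + (1*0)*35 = 13 + 0*35 = 13 + 0 = 13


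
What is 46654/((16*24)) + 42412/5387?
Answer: 133805653/1034304 ≈ 129.37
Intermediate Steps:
46654/((16*24)) + 42412/5387 = 46654/384 + 42412*(1/5387) = 46654*(1/384) + 42412/5387 = 23327/192 + 42412/5387 = 133805653/1034304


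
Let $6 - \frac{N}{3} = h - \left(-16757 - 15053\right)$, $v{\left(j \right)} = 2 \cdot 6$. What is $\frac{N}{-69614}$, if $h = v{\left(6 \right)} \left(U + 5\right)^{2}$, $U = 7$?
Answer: $\frac{50298}{34807} \approx 1.4451$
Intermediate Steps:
$v{\left(j \right)} = 12$
$h = 1728$ ($h = 12 \left(7 + 5\right)^{2} = 12 \cdot 12^{2} = 12 \cdot 144 = 1728$)
$N = -100596$ ($N = 18 - 3 \left(1728 - \left(-16757 - 15053\right)\right) = 18 - 3 \left(1728 - -31810\right) = 18 - 3 \left(1728 + 31810\right) = 18 - 100614 = -100596$)
$\frac{N}{-69614} = - \frac{100596}{-69614} = \left(-100596\right) \left(- \frac{1}{69614}\right) = \frac{50298}{34807}$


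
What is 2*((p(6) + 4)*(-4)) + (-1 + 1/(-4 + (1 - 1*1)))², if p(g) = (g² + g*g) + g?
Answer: -10471/16 ≈ -654.44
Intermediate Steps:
p(g) = g + 2*g² (p(g) = (g² + g²) + g = 2*g² + g = g + 2*g²)
2*((p(6) + 4)*(-4)) + (-1 + 1/(-4 + (1 - 1*1)))² = 2*((6*(1 + 2*6) + 4)*(-4)) + (-1 + 1/(-4 + (1 - 1*1)))² = 2*((6*(1 + 12) + 4)*(-4)) + (-1 + 1/(-4 + (1 - 1)))² = 2*((6*13 + 4)*(-4)) + (-1 + 1/(-4 + 0))² = 2*((78 + 4)*(-4)) + (-1 + 1/(-4))² = 2*(82*(-4)) + (-1 - ¼)² = 2*(-328) + (-5/4)² = -656 + 25/16 = -10471/16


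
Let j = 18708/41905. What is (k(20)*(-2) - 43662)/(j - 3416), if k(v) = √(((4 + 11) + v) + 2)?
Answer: 914828055/71564386 + 41905*√37/71564386 ≈ 12.787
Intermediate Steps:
j = 18708/41905 (j = 18708*(1/41905) = 18708/41905 ≈ 0.44644)
k(v) = √(17 + v) (k(v) = √((15 + v) + 2) = √(17 + v))
(k(20)*(-2) - 43662)/(j - 3416) = (√(17 + 20)*(-2) - 43662)/(18708/41905 - 3416) = (√37*(-2) - 43662)/(-143128772/41905) = (-2*√37 - 43662)*(-41905/143128772) = (-43662 - 2*√37)*(-41905/143128772) = 914828055/71564386 + 41905*√37/71564386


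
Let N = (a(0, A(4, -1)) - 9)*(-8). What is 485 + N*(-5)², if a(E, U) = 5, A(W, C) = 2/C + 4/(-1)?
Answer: 1285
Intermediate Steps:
A(W, C) = -4 + 2/C (A(W, C) = 2/C + 4*(-1) = 2/C - 4 = -4 + 2/C)
N = 32 (N = (5 - 9)*(-8) = -4*(-8) = 32)
485 + N*(-5)² = 485 + 32*(-5)² = 485 + 32*25 = 485 + 800 = 1285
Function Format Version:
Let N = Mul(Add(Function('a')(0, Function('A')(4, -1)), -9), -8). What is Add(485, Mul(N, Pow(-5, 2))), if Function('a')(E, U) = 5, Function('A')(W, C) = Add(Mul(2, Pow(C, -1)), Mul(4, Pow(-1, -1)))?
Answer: 1285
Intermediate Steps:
Function('A')(W, C) = Add(-4, Mul(2, Pow(C, -1))) (Function('A')(W, C) = Add(Mul(2, Pow(C, -1)), Mul(4, -1)) = Add(Mul(2, Pow(C, -1)), -4) = Add(-4, Mul(2, Pow(C, -1))))
N = 32 (N = Mul(Add(5, -9), -8) = Mul(-4, -8) = 32)
Add(485, Mul(N, Pow(-5, 2))) = Add(485, Mul(32, Pow(-5, 2))) = Add(485, Mul(32, 25)) = Add(485, 800) = 1285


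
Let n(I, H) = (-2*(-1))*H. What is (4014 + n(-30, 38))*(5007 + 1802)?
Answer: 27848810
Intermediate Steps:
n(I, H) = 2*H
(4014 + n(-30, 38))*(5007 + 1802) = (4014 + 2*38)*(5007 + 1802) = (4014 + 76)*6809 = 4090*6809 = 27848810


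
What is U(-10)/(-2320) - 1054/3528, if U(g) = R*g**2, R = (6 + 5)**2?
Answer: -70522/12789 ≈ -5.5143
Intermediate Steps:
R = 121 (R = 11**2 = 121)
U(g) = 121*g**2
U(-10)/(-2320) - 1054/3528 = (121*(-10)**2)/(-2320) - 1054/3528 = (121*100)*(-1/2320) - 1054*1/3528 = 12100*(-1/2320) - 527/1764 = -605/116 - 527/1764 = -70522/12789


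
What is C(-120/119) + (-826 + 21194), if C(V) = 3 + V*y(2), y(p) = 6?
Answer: 2423429/119 ≈ 20365.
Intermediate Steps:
C(V) = 3 + 6*V (C(V) = 3 + V*6 = 3 + 6*V)
C(-120/119) + (-826 + 21194) = (3 + 6*(-120/119)) + (-826 + 21194) = (3 + 6*(-120*1/119)) + 20368 = (3 + 6*(-120/119)) + 20368 = (3 - 720/119) + 20368 = -363/119 + 20368 = 2423429/119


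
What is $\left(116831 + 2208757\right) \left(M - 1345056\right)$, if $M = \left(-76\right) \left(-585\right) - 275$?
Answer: $-3025289987148$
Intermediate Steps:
$M = 44185$ ($M = 44460 - 275 = 44185$)
$\left(116831 + 2208757\right) \left(M - 1345056\right) = \left(116831 + 2208757\right) \left(44185 - 1345056\right) = 2325588 \left(-1300871\right) = -3025289987148$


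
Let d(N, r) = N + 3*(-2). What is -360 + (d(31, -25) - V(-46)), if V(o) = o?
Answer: -289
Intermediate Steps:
d(N, r) = -6 + N (d(N, r) = N - 6 = -6 + N)
-360 + (d(31, -25) - V(-46)) = -360 + ((-6 + 31) - 1*(-46)) = -360 + (25 + 46) = -360 + 71 = -289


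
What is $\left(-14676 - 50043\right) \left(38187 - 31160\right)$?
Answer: $-454780413$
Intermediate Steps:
$\left(-14676 - 50043\right) \left(38187 - 31160\right) = \left(-64719\right) 7027 = -454780413$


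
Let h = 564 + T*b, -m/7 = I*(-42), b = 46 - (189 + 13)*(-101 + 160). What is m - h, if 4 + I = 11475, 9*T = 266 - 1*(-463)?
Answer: 4333542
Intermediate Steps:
T = 81 (T = (266 - 1*(-463))/9 = (266 + 463)/9 = (1/9)*729 = 81)
I = 11471 (I = -4 + 11475 = 11471)
b = -11872 (b = 46 - 202*59 = 46 - 1*11918 = 46 - 11918 = -11872)
m = 3372474 (m = -80297*(-42) = -7*(-481782) = 3372474)
h = -961068 (h = 564 + 81*(-11872) = 564 - 961632 = -961068)
m - h = 3372474 - 1*(-961068) = 3372474 + 961068 = 4333542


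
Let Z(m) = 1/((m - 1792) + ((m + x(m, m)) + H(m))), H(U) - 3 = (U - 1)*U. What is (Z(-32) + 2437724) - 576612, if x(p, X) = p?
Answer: 1542861847/829 ≈ 1.8611e+6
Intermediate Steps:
H(U) = 3 + U*(-1 + U) (H(U) = 3 + (U - 1)*U = 3 + (-1 + U)*U = 3 + U*(-1 + U))
Z(m) = 1/(-1789 + m² + 2*m) (Z(m) = 1/((m - 1792) + ((m + m) + (3 + m² - m))) = 1/((-1792 + m) + (2*m + (3 + m² - m))) = 1/((-1792 + m) + (3 + m + m²)) = 1/(-1789 + m² + 2*m))
(Z(-32) + 2437724) - 576612 = (1/(-1789 + (-32)² + 2*(-32)) + 2437724) - 576612 = (1/(-1789 + 1024 - 64) + 2437724) - 576612 = (1/(-829) + 2437724) - 576612 = (-1/829 + 2437724) - 576612 = 2020873195/829 - 576612 = 1542861847/829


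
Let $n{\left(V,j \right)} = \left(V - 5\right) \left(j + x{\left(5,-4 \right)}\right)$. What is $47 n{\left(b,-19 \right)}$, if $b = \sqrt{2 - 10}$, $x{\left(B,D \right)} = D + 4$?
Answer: $4465 - 1786 i \sqrt{2} \approx 4465.0 - 2525.8 i$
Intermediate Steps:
$x{\left(B,D \right)} = 4 + D$
$b = 2 i \sqrt{2}$ ($b = \sqrt{-8} = 2 i \sqrt{2} \approx 2.8284 i$)
$n{\left(V,j \right)} = j \left(-5 + V\right)$ ($n{\left(V,j \right)} = \left(V - 5\right) \left(j + \left(4 - 4\right)\right) = \left(-5 + V\right) \left(j + 0\right) = \left(-5 + V\right) j = j \left(-5 + V\right)$)
$47 n{\left(b,-19 \right)} = 47 \left(- 19 \left(-5 + 2 i \sqrt{2}\right)\right) = 47 \left(95 - 38 i \sqrt{2}\right) = 4465 - 1786 i \sqrt{2}$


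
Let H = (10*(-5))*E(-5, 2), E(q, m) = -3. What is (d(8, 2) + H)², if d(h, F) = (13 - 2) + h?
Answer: 28561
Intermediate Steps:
H = 150 (H = (10*(-5))*(-3) = -50*(-3) = 150)
d(h, F) = 11 + h
(d(8, 2) + H)² = ((11 + 8) + 150)² = (19 + 150)² = 169² = 28561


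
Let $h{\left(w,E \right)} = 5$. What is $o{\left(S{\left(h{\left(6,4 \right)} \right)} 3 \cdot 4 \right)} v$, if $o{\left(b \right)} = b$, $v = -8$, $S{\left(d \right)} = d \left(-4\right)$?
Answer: $1920$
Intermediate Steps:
$S{\left(d \right)} = - 4 d$
$o{\left(S{\left(h{\left(6,4 \right)} \right)} 3 \cdot 4 \right)} v = \left(-4\right) 5 \cdot 3 \cdot 4 \left(-8\right) = \left(-20\right) 3 \cdot 4 \left(-8\right) = \left(-60\right) 4 \left(-8\right) = \left(-240\right) \left(-8\right) = 1920$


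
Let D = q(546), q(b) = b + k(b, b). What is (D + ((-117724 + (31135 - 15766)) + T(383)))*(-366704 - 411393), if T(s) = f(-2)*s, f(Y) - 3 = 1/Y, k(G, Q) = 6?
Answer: 156935162027/2 ≈ 7.8468e+10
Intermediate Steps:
f(Y) = 3 + 1/Y
T(s) = 5*s/2 (T(s) = (3 + 1/(-2))*s = (3 - ½)*s = 5*s/2)
q(b) = 6 + b (q(b) = b + 6 = 6 + b)
D = 552 (D = 6 + 546 = 552)
(D + ((-117724 + (31135 - 15766)) + T(383)))*(-366704 - 411393) = (552 + ((-117724 + (31135 - 15766)) + (5/2)*383))*(-366704 - 411393) = (552 + ((-117724 + 15369) + 1915/2))*(-778097) = (552 + (-102355 + 1915/2))*(-778097) = (552 - 202795/2)*(-778097) = -201691/2*(-778097) = 156935162027/2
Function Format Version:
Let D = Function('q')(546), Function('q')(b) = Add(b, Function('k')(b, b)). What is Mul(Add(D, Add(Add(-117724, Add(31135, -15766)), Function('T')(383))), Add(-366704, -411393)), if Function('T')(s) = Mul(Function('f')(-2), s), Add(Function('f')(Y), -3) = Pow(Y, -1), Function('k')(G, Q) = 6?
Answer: Rational(156935162027, 2) ≈ 7.8468e+10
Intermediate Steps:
Function('f')(Y) = Add(3, Pow(Y, -1))
Function('T')(s) = Mul(Rational(5, 2), s) (Function('T')(s) = Mul(Add(3, Pow(-2, -1)), s) = Mul(Add(3, Rational(-1, 2)), s) = Mul(Rational(5, 2), s))
Function('q')(b) = Add(6, b) (Function('q')(b) = Add(b, 6) = Add(6, b))
D = 552 (D = Add(6, 546) = 552)
Mul(Add(D, Add(Add(-117724, Add(31135, -15766)), Function('T')(383))), Add(-366704, -411393)) = Mul(Add(552, Add(Add(-117724, Add(31135, -15766)), Mul(Rational(5, 2), 383))), Add(-366704, -411393)) = Mul(Add(552, Add(Add(-117724, 15369), Rational(1915, 2))), -778097) = Mul(Add(552, Add(-102355, Rational(1915, 2))), -778097) = Mul(Add(552, Rational(-202795, 2)), -778097) = Mul(Rational(-201691, 2), -778097) = Rational(156935162027, 2)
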